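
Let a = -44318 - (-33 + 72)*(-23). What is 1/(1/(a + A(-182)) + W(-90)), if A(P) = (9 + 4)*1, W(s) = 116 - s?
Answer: 43408/8942047 ≈ 0.0048544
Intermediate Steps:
A(P) = 13 (A(P) = 13*1 = 13)
a = -43421 (a = -44318 - 39*(-23) = -44318 - 1*(-897) = -44318 + 897 = -43421)
1/(1/(a + A(-182)) + W(-90)) = 1/(1/(-43421 + 13) + (116 - 1*(-90))) = 1/(1/(-43408) + (116 + 90)) = 1/(-1/43408 + 206) = 1/(8942047/43408) = 43408/8942047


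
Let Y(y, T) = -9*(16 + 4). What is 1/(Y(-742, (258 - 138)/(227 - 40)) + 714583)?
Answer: 1/714403 ≈ 1.3998e-6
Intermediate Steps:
Y(y, T) = -180 (Y(y, T) = -9*20 = -180)
1/(Y(-742, (258 - 138)/(227 - 40)) + 714583) = 1/(-180 + 714583) = 1/714403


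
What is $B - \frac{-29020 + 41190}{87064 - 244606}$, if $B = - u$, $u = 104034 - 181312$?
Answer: $\frac{6087271423}{78771} \approx 77278.0$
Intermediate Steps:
$u = -77278$
$B = 77278$ ($B = \left(-1\right) \left(-77278\right) = 77278$)
$B - \frac{-29020 + 41190}{87064 - 244606} = 77278 - \frac{-29020 + 41190}{87064 - 244606} = 77278 - \frac{12170}{-157542} = 77278 - 12170 \left(- \frac{1}{157542}\right) = 77278 - - \frac{6085}{78771} = 77278 + \frac{6085}{78771} = \frac{6087271423}{78771}$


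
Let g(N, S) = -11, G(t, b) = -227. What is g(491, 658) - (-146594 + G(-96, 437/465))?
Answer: 146810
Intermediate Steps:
g(491, 658) - (-146594 + G(-96, 437/465)) = -11 - (-146594 - 227) = -11 - 1*(-146821) = -11 + 146821 = 146810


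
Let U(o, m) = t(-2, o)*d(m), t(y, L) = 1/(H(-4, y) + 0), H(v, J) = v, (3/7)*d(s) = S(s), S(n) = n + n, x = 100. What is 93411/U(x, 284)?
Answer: -280233/994 ≈ -281.92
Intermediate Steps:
S(n) = 2*n
d(s) = 14*s/3 (d(s) = 7*(2*s)/3 = 14*s/3)
t(y, L) = -¼ (t(y, L) = 1/(-4 + 0) = 1/(-4) = -¼)
U(o, m) = -7*m/6
93411/U(x, 284) = 93411/((-7/6*284)) = 93411/(-994/3) = 93411*(-3/994) = -280233/994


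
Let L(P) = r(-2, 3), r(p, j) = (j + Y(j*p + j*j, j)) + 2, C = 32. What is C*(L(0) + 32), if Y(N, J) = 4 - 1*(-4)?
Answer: 1440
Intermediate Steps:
Y(N, J) = 8 (Y(N, J) = 4 + 4 = 8)
r(p, j) = 10 + j (r(p, j) = (j + 8) + 2 = (8 + j) + 2 = 10 + j)
L(P) = 13 (L(P) = 10 + 3 = 13)
C*(L(0) + 32) = 32*(13 + 32) = 32*45 = 1440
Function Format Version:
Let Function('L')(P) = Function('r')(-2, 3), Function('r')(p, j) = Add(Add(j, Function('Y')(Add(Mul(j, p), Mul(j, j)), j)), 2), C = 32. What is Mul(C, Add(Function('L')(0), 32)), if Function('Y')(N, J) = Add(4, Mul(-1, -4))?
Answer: 1440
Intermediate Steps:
Function('Y')(N, J) = 8 (Function('Y')(N, J) = Add(4, 4) = 8)
Function('r')(p, j) = Add(10, j) (Function('r')(p, j) = Add(Add(j, 8), 2) = Add(Add(8, j), 2) = Add(10, j))
Function('L')(P) = 13 (Function('L')(P) = Add(10, 3) = 13)
Mul(C, Add(Function('L')(0), 32)) = Mul(32, Add(13, 32)) = Mul(32, 45) = 1440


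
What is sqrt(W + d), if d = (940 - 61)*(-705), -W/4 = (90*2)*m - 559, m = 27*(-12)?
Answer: I*sqrt(384179) ≈ 619.82*I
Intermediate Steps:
m = -324
W = 235516 (W = -4*((90*2)*(-324) - 559) = -4*(180*(-324) - 559) = -4*(-58320 - 559) = -4*(-58879) = 235516)
d = -619695 (d = 879*(-705) = -619695)
sqrt(W + d) = sqrt(235516 - 619695) = sqrt(-384179) = I*sqrt(384179)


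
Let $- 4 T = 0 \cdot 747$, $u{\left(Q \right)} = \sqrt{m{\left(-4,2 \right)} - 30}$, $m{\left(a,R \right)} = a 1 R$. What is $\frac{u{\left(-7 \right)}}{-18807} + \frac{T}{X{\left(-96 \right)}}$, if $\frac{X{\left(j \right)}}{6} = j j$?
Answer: $- \frac{i \sqrt{38}}{18807} \approx - 0.00032777 i$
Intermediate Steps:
$X{\left(j \right)} = 6 j^{2}$ ($X{\left(j \right)} = 6 j j = 6 j^{2}$)
$m{\left(a,R \right)} = R a$ ($m{\left(a,R \right)} = a R = R a$)
$u{\left(Q \right)} = i \sqrt{38}$ ($u{\left(Q \right)} = \sqrt{2 \left(-4\right) - 30} = \sqrt{-8 - 30} = \sqrt{-38} = i \sqrt{38}$)
$T = 0$ ($T = - \frac{0 \cdot 747}{4} = \left(- \frac{1}{4}\right) 0 = 0$)
$\frac{u{\left(-7 \right)}}{-18807} + \frac{T}{X{\left(-96 \right)}} = \frac{i \sqrt{38}}{-18807} + \frac{0}{6 \left(-96\right)^{2}} = i \sqrt{38} \left(- \frac{1}{18807}\right) + \frac{0}{6 \cdot 9216} = - \frac{i \sqrt{38}}{18807} + \frac{0}{55296} = - \frac{i \sqrt{38}}{18807} + 0 \cdot \frac{1}{55296} = - \frac{i \sqrt{38}}{18807} + 0 = - \frac{i \sqrt{38}}{18807}$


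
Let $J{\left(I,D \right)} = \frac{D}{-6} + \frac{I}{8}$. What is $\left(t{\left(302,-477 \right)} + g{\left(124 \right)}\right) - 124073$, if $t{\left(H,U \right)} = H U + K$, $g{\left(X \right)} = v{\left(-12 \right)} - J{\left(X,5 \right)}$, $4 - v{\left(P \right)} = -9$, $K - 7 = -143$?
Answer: $- \frac{804794}{3} \approx -2.6826 \cdot 10^{5}$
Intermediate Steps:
$K = -136$ ($K = 7 - 143 = -136$)
$J{\left(I,D \right)} = - \frac{D}{6} + \frac{I}{8}$ ($J{\left(I,D \right)} = D \left(- \frac{1}{6}\right) + I \frac{1}{8} = - \frac{D}{6} + \frac{I}{8}$)
$v{\left(P \right)} = 13$ ($v{\left(P \right)} = 4 - -9 = 4 + 9 = 13$)
$g{\left(X \right)} = \frac{83}{6} - \frac{X}{8}$ ($g{\left(X \right)} = 13 - \left(\left(- \frac{1}{6}\right) 5 + \frac{X}{8}\right) = 13 - \left(- \frac{5}{6} + \frac{X}{8}\right) = \frac{83}{6} - \frac{X}{8}$)
$t{\left(H,U \right)} = -136 + H U$ ($t{\left(H,U \right)} = H U - 136 = -136 + H U$)
$\left(t{\left(302,-477 \right)} + g{\left(124 \right)}\right) - 124073 = \left(\left(-136 + 302 \left(-477\right)\right) + \left(\frac{83}{6} - \frac{31}{2}\right)\right) - 124073 = \left(\left(-136 - 144054\right) + \left(\frac{83}{6} - \frac{31}{2}\right)\right) - 124073 = \left(-144190 - \frac{5}{3}\right) - 124073 = - \frac{432575}{3} - 124073 = - \frac{804794}{3}$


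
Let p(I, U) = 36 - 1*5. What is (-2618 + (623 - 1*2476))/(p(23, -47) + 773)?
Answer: -4471/804 ≈ -5.5609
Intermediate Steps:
p(I, U) = 31 (p(I, U) = 36 - 5 = 31)
(-2618 + (623 - 1*2476))/(p(23, -47) + 773) = (-2618 + (623 - 1*2476))/(31 + 773) = (-2618 + (623 - 2476))/804 = (-2618 - 1853)*(1/804) = -4471*1/804 = -4471/804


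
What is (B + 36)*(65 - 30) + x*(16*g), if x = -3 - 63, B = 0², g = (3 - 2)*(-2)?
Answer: 3372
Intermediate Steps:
g = -2 (g = 1*(-2) = -2)
B = 0
x = -66
(B + 36)*(65 - 30) + x*(16*g) = (0 + 36)*(65 - 30) - 1056*(-2) = 36*35 - 66*(-32) = 1260 + 2112 = 3372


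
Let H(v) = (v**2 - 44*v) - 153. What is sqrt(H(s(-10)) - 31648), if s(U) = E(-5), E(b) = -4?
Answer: I*sqrt(31609) ≈ 177.79*I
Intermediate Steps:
s(U) = -4
H(v) = -153 + v**2 - 44*v
sqrt(H(s(-10)) - 31648) = sqrt((-153 + (-4)**2 - 44*(-4)) - 31648) = sqrt((-153 + 16 + 176) - 31648) = sqrt(39 - 31648) = sqrt(-31609) = I*sqrt(31609)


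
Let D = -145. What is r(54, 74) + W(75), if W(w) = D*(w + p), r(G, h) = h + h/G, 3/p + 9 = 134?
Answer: -7292099/675 ≈ -10803.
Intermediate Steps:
p = 3/125 (p = 3/(-9 + 134) = 3/125 ≈ 0.024000)
W(w) = -87/25 - 145*w (W(w) = -145*(w + 3/125) = -145*(3/125 + w) = -87/25 - 145*w)
r(54, 74) + W(75) = (74 + 74/54) + (-87/25 - 145*75) = (74 + 74*(1/54)) + (-87/25 - 10875) = (74 + 37/27) - 271962/25 = 2035/27 - 271962/25 = -7292099/675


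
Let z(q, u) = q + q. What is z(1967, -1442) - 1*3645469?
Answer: -3641535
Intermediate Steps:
z(q, u) = 2*q
z(1967, -1442) - 1*3645469 = 2*1967 - 1*3645469 = 3934 - 3645469 = -3641535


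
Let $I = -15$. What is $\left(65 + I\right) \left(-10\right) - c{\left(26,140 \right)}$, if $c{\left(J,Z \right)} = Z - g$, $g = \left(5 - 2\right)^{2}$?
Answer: $-631$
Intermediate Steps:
$g = 9$ ($g = 3^{2} = 9$)
$c{\left(J,Z \right)} = -9 + Z$ ($c{\left(J,Z \right)} = Z - 9 = -9 + Z$)
$\left(65 + I\right) \left(-10\right) - c{\left(26,140 \right)} = \left(65 - 15\right) \left(-10\right) - \left(-9 + 140\right) = 50 \left(-10\right) - 131 = -500 - 131 = -631$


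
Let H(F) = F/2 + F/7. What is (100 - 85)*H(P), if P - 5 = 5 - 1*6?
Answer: 270/7 ≈ 38.571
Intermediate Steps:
P = 4 (P = 5 + (5 - 1*6) = 5 + (5 - 6) = 5 - 1 = 4)
H(F) = 9*F/14 (H(F) = F*(½) + F*(⅐) = F/2 + F/7 = 9*F/14)
(100 - 85)*H(P) = (100 - 85)*((9/14)*4) = 15*(18/7) = 270/7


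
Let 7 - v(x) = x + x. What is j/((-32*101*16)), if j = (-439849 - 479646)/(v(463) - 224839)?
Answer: -919495/11674397696 ≈ -7.8762e-5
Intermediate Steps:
v(x) = 7 - 2*x (v(x) = 7 - (x + x) = 7 - 2*x)
j = 919495/225758 (j = (-439849 - 479646)/((7 - 2*463) - 224839) = -919495/((7 - 926) - 224839) = -919495/(-919 - 224839) = -919495/(-225758) = -919495*(-1/225758) = 919495/225758 ≈ 4.0729)
j/((-32*101*16)) = 919495/(225758*((-32*101*16))) = 919495/(225758*((-3232*16))) = (919495/225758)/(-51712) = (919495/225758)*(-1/51712) = -919495/11674397696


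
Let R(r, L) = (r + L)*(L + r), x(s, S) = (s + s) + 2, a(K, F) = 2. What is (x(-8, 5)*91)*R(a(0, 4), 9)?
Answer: -154154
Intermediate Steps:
x(s, S) = 2 + 2*s (x(s, S) = 2*s + 2 = 2 + 2*s)
R(r, L) = (L + r)**2 (R(r, L) = (L + r)*(L + r) = (L + r)**2)
(x(-8, 5)*91)*R(a(0, 4), 9) = ((2 + 2*(-8))*91)*(9 + 2)**2 = ((2 - 16)*91)*11**2 = -14*91*121 = -1274*121 = -154154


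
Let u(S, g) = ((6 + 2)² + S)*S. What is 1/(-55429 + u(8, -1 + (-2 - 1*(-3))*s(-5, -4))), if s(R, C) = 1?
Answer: -1/54853 ≈ -1.8231e-5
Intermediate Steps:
u(S, g) = S*(64 + S) (u(S, g) = (8² + S)*S = (64 + S)*S = S*(64 + S))
1/(-55429 + u(8, -1 + (-2 - 1*(-3))*s(-5, -4))) = 1/(-55429 + 8*(64 + 8)) = 1/(-55429 + 8*72) = 1/(-55429 + 576) = 1/(-54853) = -1/54853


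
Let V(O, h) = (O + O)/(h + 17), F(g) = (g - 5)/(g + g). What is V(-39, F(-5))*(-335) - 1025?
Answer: 1280/3 ≈ 426.67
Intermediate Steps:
F(g) = (-5 + g)/(2*g) (F(g) = (-5 + g)/((2*g)) = (-5 + g)*(1/(2*g)) = (-5 + g)/(2*g))
V(O, h) = 2*O/(17 + h) (V(O, h) = (2*O)/(17 + h) = 2*O/(17 + h))
V(-39, F(-5))*(-335) - 1025 = (2*(-39)/(17 + (½)*(-5 - 5)/(-5)))*(-335) - 1025 = (2*(-39)/(17 + (½)*(-⅕)*(-10)))*(-335) - 1025 = (2*(-39)/(17 + 1))*(-335) - 1025 = (2*(-39)/18)*(-335) - 1025 = (2*(-39)*(1/18))*(-335) - 1025 = -13/3*(-335) - 1025 = 4355/3 - 1025 = 1280/3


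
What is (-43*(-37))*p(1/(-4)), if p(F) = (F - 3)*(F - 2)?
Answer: 186147/16 ≈ 11634.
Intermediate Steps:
p(F) = (-3 + F)*(-2 + F)
(-43*(-37))*p(1/(-4)) = (-43*(-37))*(6 + (1/(-4))² - 5/(-4)) = 1591*(6 + (-¼)² - 5*(-¼)) = 1591*(6 + 1/16 + 5/4) = 1591*(117/16) = 186147/16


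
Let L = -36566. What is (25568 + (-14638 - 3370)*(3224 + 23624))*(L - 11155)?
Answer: 23070870920736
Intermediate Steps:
(25568 + (-14638 - 3370)*(3224 + 23624))*(L - 11155) = (25568 + (-14638 - 3370)*(3224 + 23624))*(-36566 - 11155) = (25568 - 18008*26848)*(-47721) = (25568 - 483478784)*(-47721) = -483453216*(-47721) = 23070870920736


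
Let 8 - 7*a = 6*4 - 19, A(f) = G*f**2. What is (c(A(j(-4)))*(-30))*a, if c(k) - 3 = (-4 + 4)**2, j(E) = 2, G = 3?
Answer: -270/7 ≈ -38.571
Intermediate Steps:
A(f) = 3*f**2
c(k) = 3 (c(k) = 3 + (-4 + 4)**2 = 3 + 0**2 = 3 + 0 = 3)
a = 3/7 (a = 8/7 - (6*4 - 19)/7 = 8/7 - (24 - 19)/7 = 8/7 - 1/7*5 = 8/7 - 5/7 = 3/7 ≈ 0.42857)
(c(A(j(-4)))*(-30))*a = (3*(-30))*(3/7) = -90*3/7 = -270/7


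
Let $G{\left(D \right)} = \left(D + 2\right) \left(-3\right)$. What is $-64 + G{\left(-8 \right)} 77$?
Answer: $1322$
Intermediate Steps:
$G{\left(D \right)} = -6 - 3 D$ ($G{\left(D \right)} = \left(2 + D\right) \left(-3\right) = -6 - 3 D$)
$-64 + G{\left(-8 \right)} 77 = -64 + \left(-6 - -24\right) 77 = -64 + \left(-6 + 24\right) 77 = -64 + 18 \cdot 77 = -64 + 1386 = 1322$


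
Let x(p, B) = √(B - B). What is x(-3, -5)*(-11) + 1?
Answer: 1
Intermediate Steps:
x(p, B) = 0 (x(p, B) = √0 = 0)
x(-3, -5)*(-11) + 1 = 0*(-11) + 1 = 0 + 1 = 1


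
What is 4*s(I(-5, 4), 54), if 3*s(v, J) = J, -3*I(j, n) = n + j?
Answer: 72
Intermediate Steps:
I(j, n) = -j/3 - n/3 (I(j, n) = -(n + j)/3 = -(j + n)/3 = -j/3 - n/3)
s(v, J) = J/3
4*s(I(-5, 4), 54) = 4*((⅓)*54) = 4*18 = 72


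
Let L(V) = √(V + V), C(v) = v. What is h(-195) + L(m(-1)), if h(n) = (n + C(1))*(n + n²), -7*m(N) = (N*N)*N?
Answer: -7339020 + √14/7 ≈ -7.3390e+6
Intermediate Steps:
m(N) = -N³/7 (m(N) = -N*N*N/7 = -N²*N/7 = -N³/7)
h(n) = (1 + n)*(n + n²) (h(n) = (n + 1)*(n + n²) = (1 + n)*(n + n²))
L(V) = √2*√V (L(V) = √(2*V) = √2*√V)
h(-195) + L(m(-1)) = -195*(1 + (-195)² + 2*(-195)) + √2*√(-⅐*(-1)³) = -195*(1 + 38025 - 390) + √2*√(-⅐*(-1)) = -195*37636 + √2*√(⅐) = -7339020 + √2*(√7/7) = -7339020 + √14/7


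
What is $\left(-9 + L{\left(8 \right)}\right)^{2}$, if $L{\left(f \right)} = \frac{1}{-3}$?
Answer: $\frac{784}{9} \approx 87.111$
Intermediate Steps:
$L{\left(f \right)} = - \frac{1}{3}$
$\left(-9 + L{\left(8 \right)}\right)^{2} = \left(-9 - \frac{1}{3}\right)^{2} = \left(- \frac{28}{3}\right)^{2} = \frac{784}{9}$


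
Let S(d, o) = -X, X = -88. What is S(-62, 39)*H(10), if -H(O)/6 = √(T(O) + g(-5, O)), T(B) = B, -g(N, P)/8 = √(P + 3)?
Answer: -528*√(10 - 8*√13) ≈ -2292.1*I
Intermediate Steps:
g(N, P) = -8*√(3 + P) (g(N, P) = -8*√(P + 3) = -8*√(3 + P))
H(O) = -6*√(O - 8*√(3 + O))
S(d, o) = 88 (S(d, o) = -1*(-88) = 88)
S(-62, 39)*H(10) = 88*(-6*√(10 - 8*√(3 + 10))) = 88*(-6*√(10 - 8*√13)) = -528*√(10 - 8*√13)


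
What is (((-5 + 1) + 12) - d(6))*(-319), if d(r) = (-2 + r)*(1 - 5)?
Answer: -7656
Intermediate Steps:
d(r) = 8 - 4*r (d(r) = (-2 + r)*(-4) = 8 - 4*r)
(((-5 + 1) + 12) - d(6))*(-319) = (((-5 + 1) + 12) - (8 - 4*6))*(-319) = ((-4 + 12) - (8 - 24))*(-319) = (8 - 1*(-16))*(-319) = (8 + 16)*(-319) = 24*(-319) = -7656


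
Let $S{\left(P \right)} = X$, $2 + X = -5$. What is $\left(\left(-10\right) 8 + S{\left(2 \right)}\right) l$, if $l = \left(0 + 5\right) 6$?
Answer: $-2610$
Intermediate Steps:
$X = -7$ ($X = -2 - 5 = -7$)
$S{\left(P \right)} = -7$
$l = 30$ ($l = 5 \cdot 6 = 30$)
$\left(\left(-10\right) 8 + S{\left(2 \right)}\right) l = \left(\left(-10\right) 8 - 7\right) 30 = \left(-80 - 7\right) 30 = \left(-87\right) 30 = -2610$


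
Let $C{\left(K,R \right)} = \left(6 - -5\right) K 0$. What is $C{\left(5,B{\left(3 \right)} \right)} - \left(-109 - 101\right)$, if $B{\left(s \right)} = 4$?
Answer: $210$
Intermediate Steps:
$C{\left(K,R \right)} = 0$ ($C{\left(K,R \right)} = \left(6 + 5\right) K 0 = 11 K 0 = 0$)
$C{\left(5,B{\left(3 \right)} \right)} - \left(-109 - 101\right) = 0 - \left(-109 - 101\right) = 0 - -210 = 0 + 210 = 210$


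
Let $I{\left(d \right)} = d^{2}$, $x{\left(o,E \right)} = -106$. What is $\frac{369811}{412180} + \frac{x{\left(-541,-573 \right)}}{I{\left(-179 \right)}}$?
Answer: $\frac{11805423171}{13206659380} \approx 0.8939$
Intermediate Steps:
$\frac{369811}{412180} + \frac{x{\left(-541,-573 \right)}}{I{\left(-179 \right)}} = \frac{369811}{412180} - \frac{106}{\left(-179\right)^{2}} = 369811 \cdot \frac{1}{412180} - \frac{106}{32041} = \frac{369811}{412180} - \frac{106}{32041} = \frac{11805423171}{13206659380}$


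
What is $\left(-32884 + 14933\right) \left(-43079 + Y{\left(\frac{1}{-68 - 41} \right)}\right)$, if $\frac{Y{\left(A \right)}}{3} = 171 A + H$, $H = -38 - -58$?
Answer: $\frac{84182722384}{109} \approx 7.7232 \cdot 10^{8}$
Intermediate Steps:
$H = 20$ ($H = -38 + 58 = 20$)
$Y{\left(A \right)} = 60 + 513 A$ ($Y{\left(A \right)} = 3 \left(171 A + 20\right) = 3 \left(20 + 171 A\right) = 60 + 513 A$)
$\left(-32884 + 14933\right) \left(-43079 + Y{\left(\frac{1}{-68 - 41} \right)}\right) = \left(-32884 + 14933\right) \left(-43079 + \left(60 + \frac{513}{-68 - 41}\right)\right) = - 17951 \left(-43079 + \left(60 + \frac{513}{-109}\right)\right) = - 17951 \left(-43079 + \left(60 + 513 \left(- \frac{1}{109}\right)\right)\right) = - 17951 \left(-43079 + \left(60 - \frac{513}{109}\right)\right) = - 17951 \left(-43079 + \frac{6027}{109}\right) = \left(-17951\right) \left(- \frac{4689584}{109}\right) = \frac{84182722384}{109}$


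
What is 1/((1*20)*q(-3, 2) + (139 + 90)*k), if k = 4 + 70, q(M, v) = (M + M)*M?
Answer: 1/17306 ≈ 5.7783e-5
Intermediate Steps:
q(M, v) = 2*M² (q(M, v) = (2*M)*M = 2*M²)
k = 74
1/((1*20)*q(-3, 2) + (139 + 90)*k) = 1/((1*20)*(2*(-3)²) + (139 + 90)*74) = 1/(20*(2*9) + 229*74) = 1/(20*18 + 16946) = 1/(360 + 16946) = 1/17306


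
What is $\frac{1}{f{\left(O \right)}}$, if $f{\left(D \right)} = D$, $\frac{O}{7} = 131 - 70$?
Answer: $\frac{1}{427} \approx 0.0023419$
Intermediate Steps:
$O = 427$ ($O = 7 \left(131 - 70\right) = 7 \cdot 61 = 427$)
$\frac{1}{f{\left(O \right)}} = \frac{1}{427}$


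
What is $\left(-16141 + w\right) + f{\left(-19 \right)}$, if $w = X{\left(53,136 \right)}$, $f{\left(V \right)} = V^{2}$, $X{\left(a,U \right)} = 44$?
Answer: $-15736$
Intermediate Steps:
$w = 44$
$\left(-16141 + w\right) + f{\left(-19 \right)} = \left(-16141 + 44\right) + \left(-19\right)^{2} = -16097 + 361 = -15736$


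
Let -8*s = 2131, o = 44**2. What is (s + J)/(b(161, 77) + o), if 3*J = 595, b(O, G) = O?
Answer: -1633/50328 ≈ -0.032447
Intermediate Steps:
o = 1936
s = -2131/8 (s = -1/8*2131 = -2131/8 ≈ -266.38)
J = 595/3 (J = (1/3)*595 = 595/3 ≈ 198.33)
(s + J)/(b(161, 77) + o) = (-2131/8 + 595/3)/(161 + 1936) = -1633/24/2097 = -1633/24*1/2097 = -1633/50328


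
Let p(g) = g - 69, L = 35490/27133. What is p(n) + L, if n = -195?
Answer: -7127622/27133 ≈ -262.69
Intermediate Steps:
L = 35490/27133 (L = 35490*(1/27133) = 35490/27133 ≈ 1.3080)
p(g) = -69 + g
p(n) + L = (-69 - 195) + 35490/27133 = -264 + 35490/27133 = -7127622/27133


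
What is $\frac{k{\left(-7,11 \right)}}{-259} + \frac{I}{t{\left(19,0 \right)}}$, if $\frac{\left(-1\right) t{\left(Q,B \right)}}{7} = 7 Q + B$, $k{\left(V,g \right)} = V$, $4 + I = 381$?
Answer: $- \frac{13018}{34447} \approx -0.37791$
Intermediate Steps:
$I = 377$ ($I = -4 + 381 = 377$)
$t{\left(Q,B \right)} = - 49 Q - 7 B$ ($t{\left(Q,B \right)} = - 7 \left(7 Q + B\right) = - 7 \left(B + 7 Q\right) = - 49 Q - 7 B$)
$\frac{k{\left(-7,11 \right)}}{-259} + \frac{I}{t{\left(19,0 \right)}} = - \frac{7}{-259} + \frac{377}{\left(-49\right) 19 - 0} = \left(-7\right) \left(- \frac{1}{259}\right) + \frac{377}{-931 + 0} = \frac{1}{37} + \frac{377}{-931} = \frac{1}{37} + 377 \left(- \frac{1}{931}\right) = \frac{1}{37} - \frac{377}{931} = - \frac{13018}{34447}$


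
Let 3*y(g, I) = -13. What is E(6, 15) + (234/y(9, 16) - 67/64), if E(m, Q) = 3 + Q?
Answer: -2371/64 ≈ -37.047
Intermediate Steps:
y(g, I) = -13/3 (y(g, I) = (⅓)*(-13) = -13/3)
E(6, 15) + (234/y(9, 16) - 67/64) = (3 + 15) + (234/(-13/3) - 67/64) = 18 + (234*(-3/13) - 67*1/64) = 18 + (-54 - 67/64) = 18 - 3523/64 = -2371/64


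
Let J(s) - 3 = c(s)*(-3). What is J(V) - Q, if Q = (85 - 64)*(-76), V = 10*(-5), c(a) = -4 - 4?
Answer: 1623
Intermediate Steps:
c(a) = -8
V = -50
J(s) = 27 (J(s) = 3 - 8*(-3) = 3 + 24 = 27)
Q = -1596 (Q = 21*(-76) = -1596)
J(V) - Q = 27 - 1*(-1596) = 27 + 1596 = 1623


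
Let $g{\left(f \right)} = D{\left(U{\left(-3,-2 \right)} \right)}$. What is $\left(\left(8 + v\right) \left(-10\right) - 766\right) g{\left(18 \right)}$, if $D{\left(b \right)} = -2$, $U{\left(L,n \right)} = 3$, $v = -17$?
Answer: $1352$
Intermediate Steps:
$g{\left(f \right)} = -2$
$\left(\left(8 + v\right) \left(-10\right) - 766\right) g{\left(18 \right)} = \left(\left(8 - 17\right) \left(-10\right) - 766\right) \left(-2\right) = \left(\left(-9\right) \left(-10\right) - 766\right) \left(-2\right) = \left(90 - 766\right) \left(-2\right) = \left(-676\right) \left(-2\right) = 1352$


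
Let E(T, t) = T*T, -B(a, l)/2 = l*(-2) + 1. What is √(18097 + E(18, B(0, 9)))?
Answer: 13*√109 ≈ 135.72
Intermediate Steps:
B(a, l) = -2 + 4*l (B(a, l) = -2*(l*(-2) + 1) = -2*(-2*l + 1) = -2*(1 - 2*l) = -2 + 4*l)
E(T, t) = T²
√(18097 + E(18, B(0, 9))) = √(18097 + 18²) = √(18097 + 324) = √18421 = 13*√109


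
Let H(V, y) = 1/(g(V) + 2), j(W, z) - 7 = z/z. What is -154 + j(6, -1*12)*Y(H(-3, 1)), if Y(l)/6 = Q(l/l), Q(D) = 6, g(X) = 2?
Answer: 134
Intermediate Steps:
j(W, z) = 8 (j(W, z) = 7 + z/z = 7 + 1 = 8)
H(V, y) = 1/4 (H(V, y) = 1/(2 + 2) = 1/4)
Y(l) = 36 (Y(l) = 6*6 = 36)
-154 + j(6, -1*12)*Y(H(-3, 1)) = -154 + 8*36 = -154 + 288 = 134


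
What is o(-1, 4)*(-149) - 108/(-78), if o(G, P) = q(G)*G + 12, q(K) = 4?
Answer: -15478/13 ≈ -1190.6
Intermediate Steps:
o(G, P) = 12 + 4*G (o(G, P) = 4*G + 12 = 12 + 4*G)
o(-1, 4)*(-149) - 108/(-78) = (12 + 4*(-1))*(-149) - 108/(-78) = (12 - 4)*(-149) - 108*(-1/78) = 8*(-149) + 18/13 = -1192 + 18/13 = -15478/13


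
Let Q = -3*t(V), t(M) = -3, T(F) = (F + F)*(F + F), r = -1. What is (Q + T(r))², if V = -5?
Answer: 169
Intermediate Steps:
T(F) = 4*F² (T(F) = (2*F)*(2*F) = 4*F²)
Q = 9 (Q = -3*(-3) = 9)
(Q + T(r))² = (9 + 4*(-1)²)² = (9 + 4*1)² = (9 + 4)² = 13² = 169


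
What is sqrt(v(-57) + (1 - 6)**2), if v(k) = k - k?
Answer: 5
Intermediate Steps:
v(k) = 0
sqrt(v(-57) + (1 - 6)**2) = sqrt(0 + (1 - 6)**2) = sqrt(0 + (-5)**2) = sqrt(0 + 25) = sqrt(25) = 5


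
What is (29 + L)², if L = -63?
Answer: 1156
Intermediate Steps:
(29 + L)² = (29 - 63)² = (-34)² = 1156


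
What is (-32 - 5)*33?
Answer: -1221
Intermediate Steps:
(-32 - 5)*33 = -37*33 = -1221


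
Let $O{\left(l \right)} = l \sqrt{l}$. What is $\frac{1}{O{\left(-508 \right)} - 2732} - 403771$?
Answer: $\frac{- 410231336 \sqrt{127} + 1103102373 i}{4 \left(- 683 i + 254 \sqrt{127}\right)} \approx -4.0377 \cdot 10^{5} + 9.1553 \cdot 10^{-5} i$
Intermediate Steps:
$O{\left(l \right)} = l^{\frac{3}{2}}$
$\frac{1}{O{\left(-508 \right)} - 2732} - 403771 = \frac{1}{\left(-508\right)^{\frac{3}{2}} - 2732} - 403771 = \frac{1}{- 1016 i \sqrt{127} - 2732} - 403771 = \frac{1}{-2732 - 1016 i \sqrt{127}} - 403771 = -403771 + \frac{1}{-2732 - 1016 i \sqrt{127}}$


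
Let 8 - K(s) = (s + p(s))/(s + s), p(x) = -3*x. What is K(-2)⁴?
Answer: 6561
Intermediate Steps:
K(s) = 9 (K(s) = 8 - (s - 3*s)/(s + s) = 8 - (-2*s)/(2*s) = 8 - (-2*s)*1/(2*s) = 8 - 1*(-1) = 8 + 1 = 9)
K(-2)⁴ = 9⁴ = 6561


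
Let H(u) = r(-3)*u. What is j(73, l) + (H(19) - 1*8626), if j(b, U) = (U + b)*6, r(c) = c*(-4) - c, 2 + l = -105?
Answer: -8545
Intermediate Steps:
l = -107 (l = -2 - 105 = -107)
r(c) = -5*c (r(c) = -4*c - c = -5*c)
H(u) = 15*u (H(u) = (-5*(-3))*u = 15*u)
j(b, U) = 6*U + 6*b
j(73, l) + (H(19) - 1*8626) = (6*(-107) + 6*73) + (15*19 - 1*8626) = (-642 + 438) + (285 - 8626) = -204 - 8341 = -8545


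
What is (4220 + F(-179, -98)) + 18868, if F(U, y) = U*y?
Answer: 40630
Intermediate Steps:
(4220 + F(-179, -98)) + 18868 = (4220 - 179*(-98)) + 18868 = (4220 + 17542) + 18868 = 21762 + 18868 = 40630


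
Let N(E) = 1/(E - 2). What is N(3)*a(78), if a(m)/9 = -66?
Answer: -594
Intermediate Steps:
a(m) = -594 (a(m) = 9*(-66) = -594)
N(E) = 1/(-2 + E)
N(3)*a(78) = -594/(-2 + 3) = -594/1 = 1*(-594) = -594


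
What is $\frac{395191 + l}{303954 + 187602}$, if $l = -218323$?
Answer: $\frac{14739}{40963} \approx 0.35981$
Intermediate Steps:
$\frac{395191 + l}{303954 + 187602} = \frac{395191 - 218323}{303954 + 187602} = \frac{176868}{491556} = 176868 \cdot \frac{1}{491556} = \frac{14739}{40963}$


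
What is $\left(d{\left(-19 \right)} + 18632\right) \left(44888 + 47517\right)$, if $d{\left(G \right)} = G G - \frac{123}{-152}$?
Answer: $\frac{266778686895}{152} \approx 1.7551 \cdot 10^{9}$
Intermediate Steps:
$d{\left(G \right)} = \frac{123}{152} + G^{2}$ ($d{\left(G \right)} = G^{2} - - \frac{123}{152} = G^{2} + \frac{123}{152} = \frac{123}{152} + G^{2}$)
$\left(d{\left(-19 \right)} + 18632\right) \left(44888 + 47517\right) = \left(\left(\frac{123}{152} + \left(-19\right)^{2}\right) + 18632\right) \left(44888 + 47517\right) = \left(\left(\frac{123}{152} + 361\right) + 18632\right) 92405 = \left(\frac{54995}{152} + 18632\right) 92405 = \frac{2887059}{152} \cdot 92405 = \frac{266778686895}{152}$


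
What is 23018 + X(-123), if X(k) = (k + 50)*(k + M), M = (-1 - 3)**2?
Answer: 30829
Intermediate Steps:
M = 16 (M = (-4)**2 = 16)
X(k) = (16 + k)*(50 + k) (X(k) = (k + 50)*(k + 16) = (50 + k)*(16 + k) = (16 + k)*(50 + k))
23018 + X(-123) = 23018 + (800 + (-123)**2 + 66*(-123)) = 23018 + (800 + 15129 - 8118) = 23018 + 7811 = 30829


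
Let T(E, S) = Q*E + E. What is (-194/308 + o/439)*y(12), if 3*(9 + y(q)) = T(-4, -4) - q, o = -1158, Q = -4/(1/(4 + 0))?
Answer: -220915/9658 ≈ -22.874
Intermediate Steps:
Q = -16 (Q = -4/(1/4) = -4/1/4 = -4*4 = -16)
T(E, S) = -15*E (T(E, S) = -16*E + E = -15*E)
y(q) = 11 - q/3 (y(q) = -9 + (-15*(-4) - q)/3 = -9 + (60 - q)/3 = -9 + (20 - q/3) = 11 - q/3)
(-194/308 + o/439)*y(12) = (-194/308 - 1158/439)*(11 - 1/3*12) = (-194*1/308 - 1158*1/439)*(11 - 4) = (-97/154 - 1158/439)*7 = -220915/67606*7 = -220915/9658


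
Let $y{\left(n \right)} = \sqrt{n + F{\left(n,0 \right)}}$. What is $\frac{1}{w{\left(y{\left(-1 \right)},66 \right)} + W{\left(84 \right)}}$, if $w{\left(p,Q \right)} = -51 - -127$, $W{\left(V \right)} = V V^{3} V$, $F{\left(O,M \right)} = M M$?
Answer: $\frac{1}{4182119500} \approx 2.3911 \cdot 10^{-10}$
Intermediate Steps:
$F{\left(O,M \right)} = M^{2}$
$y{\left(n \right)} = \sqrt{n}$ ($y{\left(n \right)} = \sqrt{n + 0^{2}} = \sqrt{n + 0} = \sqrt{n}$)
$W{\left(V \right)} = V^{5}$ ($W{\left(V \right)} = V^{4} V = V^{5}$)
$w{\left(p,Q \right)} = 76$ ($w{\left(p,Q \right)} = -51 + 127 = 76$)
$\frac{1}{w{\left(y{\left(-1 \right)},66 \right)} + W{\left(84 \right)}} = \frac{1}{76 + 84^{5}} = \frac{1}{76 + 4182119424} = \frac{1}{4182119500}$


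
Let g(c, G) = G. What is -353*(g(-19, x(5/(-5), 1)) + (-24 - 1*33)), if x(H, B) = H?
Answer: 20474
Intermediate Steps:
-353*(g(-19, x(5/(-5), 1)) + (-24 - 1*33)) = -353*(5/(-5) + (-24 - 1*33)) = -353*(5*(-1/5) + (-24 - 33)) = -353*(-1 - 57) = -353*(-58) = 20474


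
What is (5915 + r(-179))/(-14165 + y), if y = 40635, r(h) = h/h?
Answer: 2958/13235 ≈ 0.22350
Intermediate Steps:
r(h) = 1
(5915 + r(-179))/(-14165 + y) = (5915 + 1)/(-14165 + 40635) = 5916/26470 = 5916*(1/26470) = 2958/13235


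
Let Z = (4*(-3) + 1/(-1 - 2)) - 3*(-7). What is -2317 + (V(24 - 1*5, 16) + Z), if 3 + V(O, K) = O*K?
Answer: -6022/3 ≈ -2007.3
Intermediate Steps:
V(O, K) = -3 + K*O (V(O, K) = -3 + O*K = -3 + K*O)
Z = 26/3 (Z = (-12 + 1/(-3)) + 21 = (-12 - ⅓) + 21 = -37/3 + 21 = 26/3 ≈ 8.6667)
-2317 + (V(24 - 1*5, 16) + Z) = -2317 + ((-3 + 16*(24 - 1*5)) + 26/3) = -2317 + ((-3 + 16*(24 - 5)) + 26/3) = -2317 + ((-3 + 16*19) + 26/3) = -2317 + ((-3 + 304) + 26/3) = -2317 + (301 + 26/3) = -2317 + 929/3 = -6022/3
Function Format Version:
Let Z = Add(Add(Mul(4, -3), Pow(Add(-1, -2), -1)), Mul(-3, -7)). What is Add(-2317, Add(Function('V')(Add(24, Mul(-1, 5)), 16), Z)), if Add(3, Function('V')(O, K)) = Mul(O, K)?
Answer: Rational(-6022, 3) ≈ -2007.3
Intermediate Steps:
Function('V')(O, K) = Add(-3, Mul(K, O)) (Function('V')(O, K) = Add(-3, Mul(O, K)) = Add(-3, Mul(K, O)))
Z = Rational(26, 3) (Z = Add(Add(-12, Pow(-3, -1)), 21) = Add(Add(-12, Rational(-1, 3)), 21) = Add(Rational(-37, 3), 21) = Rational(26, 3) ≈ 8.6667)
Add(-2317, Add(Function('V')(Add(24, Mul(-1, 5)), 16), Z)) = Add(-2317, Add(Add(-3, Mul(16, Add(24, Mul(-1, 5)))), Rational(26, 3))) = Add(-2317, Add(Add(-3, Mul(16, Add(24, -5))), Rational(26, 3))) = Add(-2317, Add(Add(-3, Mul(16, 19)), Rational(26, 3))) = Add(-2317, Add(Add(-3, 304), Rational(26, 3))) = Add(-2317, Add(301, Rational(26, 3))) = Add(-2317, Rational(929, 3)) = Rational(-6022, 3)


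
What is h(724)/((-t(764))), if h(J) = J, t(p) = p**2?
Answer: -181/145924 ≈ -0.0012404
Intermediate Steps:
h(724)/((-t(764))) = 724/((-1*764**2)) = 724/((-1*583696)) = 724/(-583696) = 724*(-1/583696) = -181/145924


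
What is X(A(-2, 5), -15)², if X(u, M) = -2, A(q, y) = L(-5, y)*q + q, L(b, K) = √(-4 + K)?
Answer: 4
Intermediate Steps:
A(q, y) = q + q*√(-4 + y) (A(q, y) = √(-4 + y)*q + q = q*√(-4 + y) + q = q + q*√(-4 + y))
X(A(-2, 5), -15)² = (-2)² = 4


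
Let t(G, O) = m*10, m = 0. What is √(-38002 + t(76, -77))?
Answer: I*√38002 ≈ 194.94*I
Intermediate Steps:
t(G, O) = 0 (t(G, O) = 0*10 = 0)
√(-38002 + t(76, -77)) = √(-38002 + 0) = √(-38002) = I*√38002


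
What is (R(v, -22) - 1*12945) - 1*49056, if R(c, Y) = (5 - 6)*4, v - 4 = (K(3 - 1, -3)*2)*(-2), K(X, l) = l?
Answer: -62005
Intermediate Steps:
v = 16 (v = 4 - 3*2*(-2) = 4 - 6*(-2) = 4 + 12 = 16)
R(c, Y) = -4 (R(c, Y) = -1*4 = -4)
(R(v, -22) - 1*12945) - 1*49056 = (-4 - 1*12945) - 1*49056 = (-4 - 12945) - 49056 = -12949 - 49056 = -62005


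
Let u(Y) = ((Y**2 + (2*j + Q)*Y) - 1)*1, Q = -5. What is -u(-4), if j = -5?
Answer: -75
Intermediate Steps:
u(Y) = -1 + Y**2 - 15*Y (u(Y) = ((Y**2 + (2*(-5) - 5)*Y) - 1)*1 = ((Y**2 + (-10 - 5)*Y) - 1)*1 = ((Y**2 - 15*Y) - 1)*1 = (-1 + Y**2 - 15*Y)*1 = -1 + Y**2 - 15*Y)
-u(-4) = -(-1 + (-4)**2 - 15*(-4)) = -(-1 + 16 + 60) = -1*75 = -75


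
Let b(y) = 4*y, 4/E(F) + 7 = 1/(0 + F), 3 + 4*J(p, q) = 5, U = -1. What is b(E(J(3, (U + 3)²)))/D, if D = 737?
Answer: -16/3685 ≈ -0.0043419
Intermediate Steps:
J(p, q) = ½ (J(p, q) = -¾ + (¼)*5 = -¾ + 5/4 = ½)
E(F) = 4/(-7 + 1/F) (E(F) = 4/(-7 + 1/(0 + F)) = 4/(-7 + 1/F))
b(E(J(3, (U + 3)²)))/D = (4*(-4*½/(-1 + 7*(½))))/737 = (4*(-4*½/(-1 + 7/2)))*(1/737) = (4*(-4*½/5/2))*(1/737) = (4*(-4*½*⅖))*(1/737) = (4*(-⅘))*(1/737) = -16/5*1/737 = -16/3685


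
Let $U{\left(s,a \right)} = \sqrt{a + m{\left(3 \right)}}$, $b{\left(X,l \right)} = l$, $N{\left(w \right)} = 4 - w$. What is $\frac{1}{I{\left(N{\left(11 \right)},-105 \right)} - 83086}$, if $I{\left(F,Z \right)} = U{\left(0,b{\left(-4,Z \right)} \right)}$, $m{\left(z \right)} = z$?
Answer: $- \frac{41543}{3451641749} - \frac{i \sqrt{102}}{6903283498} \approx -1.2036 \cdot 10^{-5} - 1.463 \cdot 10^{-9} i$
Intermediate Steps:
$U{\left(s,a \right)} = \sqrt{3 + a}$ ($U{\left(s,a \right)} = \sqrt{a + 3} = \sqrt{3 + a}$)
$I{\left(F,Z \right)} = \sqrt{3 + Z}$
$\frac{1}{I{\left(N{\left(11 \right)},-105 \right)} - 83086} = \frac{1}{\sqrt{3 - 105} - 83086} = \frac{1}{\sqrt{-102} - 83086} = \frac{1}{i \sqrt{102} - 83086} = \frac{1}{-83086 + i \sqrt{102}}$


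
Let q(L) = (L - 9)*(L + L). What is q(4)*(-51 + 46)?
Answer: 200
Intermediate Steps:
q(L) = 2*L*(-9 + L) (q(L) = (-9 + L)*(2*L) = 2*L*(-9 + L))
q(4)*(-51 + 46) = (2*4*(-9 + 4))*(-51 + 46) = (2*4*(-5))*(-5) = -40*(-5) = 200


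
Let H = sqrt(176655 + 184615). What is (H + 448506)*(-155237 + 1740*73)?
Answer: -12655493802 - 28217*sqrt(361270) ≈ -1.2672e+10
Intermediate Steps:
H = sqrt(361270) ≈ 601.06
(H + 448506)*(-155237 + 1740*73) = (sqrt(361270) + 448506)*(-155237 + 1740*73) = (448506 + sqrt(361270))*(-155237 + 127020) = (448506 + sqrt(361270))*(-28217) = -12655493802 - 28217*sqrt(361270)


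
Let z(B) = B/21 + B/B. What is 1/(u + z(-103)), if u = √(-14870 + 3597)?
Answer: -1722/4978117 - 441*I*√11273/4978117 ≈ -0.00034591 - 0.0094057*I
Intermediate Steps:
z(B) = 1 + B/21 (z(B) = B*(1/21) + 1 = B/21 + 1 = 1 + B/21)
u = I*√11273 (u = √(-11273) = I*√11273 ≈ 106.17*I)
1/(u + z(-103)) = 1/(I*√11273 + (1 + (1/21)*(-103))) = 1/(I*√11273 + (1 - 103/21)) = 1/(I*√11273 - 82/21) = 1/(-82/21 + I*√11273)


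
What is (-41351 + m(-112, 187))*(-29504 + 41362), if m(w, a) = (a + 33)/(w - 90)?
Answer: -49525660338/101 ≈ -4.9035e+8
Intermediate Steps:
m(w, a) = (33 + a)/(-90 + w)
(-41351 + m(-112, 187))*(-29504 + 41362) = (-41351 + (33 + 187)/(-90 - 112))*(-29504 + 41362) = (-41351 + 220/(-202))*11858 = (-41351 - 1/202*220)*11858 = (-41351 - 110/101)*11858 = -4176561/101*11858 = -49525660338/101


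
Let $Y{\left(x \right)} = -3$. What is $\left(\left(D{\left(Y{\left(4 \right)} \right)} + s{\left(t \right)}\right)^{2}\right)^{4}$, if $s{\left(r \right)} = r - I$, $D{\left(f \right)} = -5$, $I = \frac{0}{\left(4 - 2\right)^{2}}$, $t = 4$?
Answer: $1$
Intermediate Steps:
$I = 0$ ($I = \frac{0}{2^{2}} = \frac{0}{4} = 0 \cdot \frac{1}{4} = 0$)
$s{\left(r \right)} = r$ ($s{\left(r \right)} = r - 0 = r + 0 = r$)
$\left(\left(D{\left(Y{\left(4 \right)} \right)} + s{\left(t \right)}\right)^{2}\right)^{4} = \left(\left(-5 + 4\right)^{2}\right)^{4} = \left(\left(-1\right)^{2}\right)^{4} = 1^{4} = 1$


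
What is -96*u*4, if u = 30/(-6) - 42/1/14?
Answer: 3072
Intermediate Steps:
u = -8 (u = 30*(-⅙) - 42*1*(1/14) = -5 - 42*1/14 = -5 - 3 = -8)
-96*u*4 = -96*(-8)*4 = 768*4 = 3072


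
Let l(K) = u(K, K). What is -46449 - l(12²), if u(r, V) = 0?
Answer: -46449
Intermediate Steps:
l(K) = 0
-46449 - l(12²) = -46449 - 1*0 = -46449 + 0 = -46449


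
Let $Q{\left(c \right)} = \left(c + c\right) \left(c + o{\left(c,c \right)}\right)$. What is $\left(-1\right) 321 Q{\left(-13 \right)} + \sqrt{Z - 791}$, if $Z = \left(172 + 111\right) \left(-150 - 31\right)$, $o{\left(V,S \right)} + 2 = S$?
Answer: $-233688 + i \sqrt{52014} \approx -2.3369 \cdot 10^{5} + 228.07 i$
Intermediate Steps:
$o{\left(V,S \right)} = -2 + S$
$Q{\left(c \right)} = 2 c \left(-2 + 2 c\right)$ ($Q{\left(c \right)} = \left(c + c\right) \left(c + \left(-2 + c\right)\right) = 2 c \left(-2 + 2 c\right)$)
$Z = -51223$ ($Z = 283 \left(-181\right) = -51223$)
$\left(-1\right) 321 Q{\left(-13 \right)} + \sqrt{Z - 791} = \left(-1\right) 321 \cdot 4 \left(-13\right) \left(-1 - 13\right) + \sqrt{-51223 - 791} = - 321 \cdot 4 \left(-13\right) \left(-14\right) + \sqrt{-52014} = \left(-321\right) 728 + i \sqrt{52014} = -233688 + i \sqrt{52014}$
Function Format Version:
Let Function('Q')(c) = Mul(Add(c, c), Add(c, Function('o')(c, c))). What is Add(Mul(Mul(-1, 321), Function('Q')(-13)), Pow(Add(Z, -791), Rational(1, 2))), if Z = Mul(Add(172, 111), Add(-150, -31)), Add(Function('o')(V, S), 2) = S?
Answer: Add(-233688, Mul(I, Pow(52014, Rational(1, 2)))) ≈ Add(-2.3369e+5, Mul(228.07, I))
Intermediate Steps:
Function('o')(V, S) = Add(-2, S)
Function('Q')(c) = Mul(2, c, Add(-2, Mul(2, c))) (Function('Q')(c) = Mul(Add(c, c), Add(c, Add(-2, c))) = Mul(Mul(2, c), Add(-2, Mul(2, c))) = Mul(2, c, Add(-2, Mul(2, c))))
Z = -51223 (Z = Mul(283, -181) = -51223)
Add(Mul(Mul(-1, 321), Function('Q')(-13)), Pow(Add(Z, -791), Rational(1, 2))) = Add(Mul(Mul(-1, 321), Mul(4, -13, Add(-1, -13))), Pow(Add(-51223, -791), Rational(1, 2))) = Add(Mul(-321, Mul(4, -13, -14)), Pow(-52014, Rational(1, 2))) = Add(Mul(-321, 728), Mul(I, Pow(52014, Rational(1, 2)))) = Add(-233688, Mul(I, Pow(52014, Rational(1, 2))))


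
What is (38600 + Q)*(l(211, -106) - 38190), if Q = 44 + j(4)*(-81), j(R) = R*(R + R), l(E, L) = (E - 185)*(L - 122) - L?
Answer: -1586720624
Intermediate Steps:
l(E, L) = -L + (-185 + E)*(-122 + L) (l(E, L) = (-185 + E)*(-122 + L) - L = -L + (-185 + E)*(-122 + L))
j(R) = 2*R² (j(R) = R*(2*R) = 2*R²)
Q = -2548 (Q = 44 + (2*4²)*(-81) = 44 + (2*16)*(-81) = 44 + 32*(-81) = 44 - 2592 = -2548)
(38600 + Q)*(l(211, -106) - 38190) = (38600 - 2548)*((22570 - 186*(-106) - 122*211 + 211*(-106)) - 38190) = 36052*((22570 + 19716 - 25742 - 22366) - 38190) = 36052*(-5822 - 38190) = 36052*(-44012) = -1586720624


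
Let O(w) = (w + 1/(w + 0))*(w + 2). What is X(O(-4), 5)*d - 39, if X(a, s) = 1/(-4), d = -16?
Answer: -35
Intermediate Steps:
O(w) = (2 + w)*(w + 1/w) (O(w) = (w + 1/w)*(2 + w) = (2 + w)*(w + 1/w))
X(a, s) = -¼
X(O(-4), 5)*d - 39 = -¼*(-16) - 39 = 4 - 39 = -35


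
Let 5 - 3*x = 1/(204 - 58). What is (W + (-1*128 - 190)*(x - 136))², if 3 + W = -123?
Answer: 9667553714361/5329 ≈ 1.8141e+9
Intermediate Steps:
W = -126 (W = -3 - 123 = -126)
x = 243/146 (x = 5/3 - 1/(3*(204 - 58)) = 5/3 - ⅓/146 = 5/3 - ⅓*1/146 = 5/3 - 1/438 = 243/146 ≈ 1.6644)
(W + (-1*128 - 190)*(x - 136))² = (-126 + (-1*128 - 190)*(243/146 - 136))² = (-126 + (-128 - 190)*(-19613/146))² = (-126 - 318*(-19613/146))² = (-126 + 3118467/73)² = (3109269/73)² = 9667553714361/5329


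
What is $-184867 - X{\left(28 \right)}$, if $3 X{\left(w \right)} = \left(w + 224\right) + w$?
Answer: $- \frac{554881}{3} \approx -1.8496 \cdot 10^{5}$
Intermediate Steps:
$X{\left(w \right)} = \frac{224}{3} + \frac{2 w}{3}$ ($X{\left(w \right)} = \frac{\left(w + 224\right) + w}{3} = \frac{\left(224 + w\right) + w}{3} = \frac{224 + 2 w}{3} = \frac{224}{3} + \frac{2 w}{3}$)
$-184867 - X{\left(28 \right)} = -184867 - \left(\frac{224}{3} + \frac{2}{3} \cdot 28\right) = -184867 - \left(\frac{224}{3} + \frac{56}{3}\right) = -184867 - \frac{280}{3} = - \frac{554881}{3}$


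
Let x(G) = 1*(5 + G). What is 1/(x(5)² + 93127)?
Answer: 1/93227 ≈ 1.0727e-5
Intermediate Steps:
x(G) = 5 + G
1/(x(5)² + 93127) = 1/((5 + 5)² + 93127) = 1/(10² + 93127) = 1/(100 + 93127) = 1/93227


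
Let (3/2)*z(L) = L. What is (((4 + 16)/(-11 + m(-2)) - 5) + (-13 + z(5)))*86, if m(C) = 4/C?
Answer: -54352/39 ≈ -1393.6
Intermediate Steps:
z(L) = 2*L/3
(((4 + 16)/(-11 + m(-2)) - 5) + (-13 + z(5)))*86 = (((4 + 16)/(-11 + 4/(-2)) - 5) + (-13 + (⅔)*5))*86 = ((20/(-11 + 4*(-½)) - 5) + (-13 + 10/3))*86 = ((20/(-11 - 2) - 5) - 29/3)*86 = ((20/(-13) - 5) - 29/3)*86 = ((20*(-1/13) - 5) - 29/3)*86 = ((-20/13 - 5) - 29/3)*86 = (-85/13 - 29/3)*86 = -632/39*86 = -54352/39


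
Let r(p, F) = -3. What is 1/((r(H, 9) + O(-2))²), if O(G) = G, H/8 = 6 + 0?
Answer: 1/25 ≈ 0.040000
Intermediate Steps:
H = 48 (H = 8*(6 + 0) = 8*6 = 48)
1/((r(H, 9) + O(-2))²) = 1/((-3 - 2)²) = 1/((-5)²) = 1/25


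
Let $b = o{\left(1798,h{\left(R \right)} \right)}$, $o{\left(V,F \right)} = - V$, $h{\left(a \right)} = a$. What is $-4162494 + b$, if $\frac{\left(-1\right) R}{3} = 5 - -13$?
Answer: $-4164292$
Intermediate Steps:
$R = -54$ ($R = - 3 \left(5 - -13\right) = - 3 \left(5 + 13\right) = \left(-3\right) 18 = -54$)
$b = -1798$ ($b = \left(-1\right) 1798 = -1798$)
$-4162494 + b = -4162494 - 1798 = -4164292$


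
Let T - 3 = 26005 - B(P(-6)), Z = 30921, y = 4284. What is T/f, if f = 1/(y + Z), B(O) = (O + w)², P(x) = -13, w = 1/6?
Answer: 10917762865/12 ≈ 9.0981e+8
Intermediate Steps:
w = ⅙ ≈ 0.16667
B(O) = (⅙ + O)² (B(O) = (O + ⅙)² = (⅙ + O)²)
f = 1/35205 (f = 1/(4284 + 30921) = 1/35205 ≈ 2.8405e-5)
T = 930359/36 (T = 3 + (26005 - (1 + 6*(-13))²/36) = 3 + (26005 - (1 - 78)²/36) = 3 + (26005 - (-77)²/36) = 3 + (26005 - 5929/36) = 3 + 930251/36 = 930359/36 ≈ 25843.)
T/f = 930359/(36*(1/35205)) = (930359/36)*35205 = 10917762865/12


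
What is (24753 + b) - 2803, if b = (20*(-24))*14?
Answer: 15230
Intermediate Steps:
b = -6720 (b = -480*14 = -6720)
(24753 + b) - 2803 = (24753 - 6720) - 2803 = 18033 - 2803 = 15230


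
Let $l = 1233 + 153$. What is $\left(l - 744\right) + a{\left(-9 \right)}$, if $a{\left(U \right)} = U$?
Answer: $633$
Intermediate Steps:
$l = 1386$
$\left(l - 744\right) + a{\left(-9 \right)} = \left(1386 - 744\right) - 9 = 642 - 9 = 633$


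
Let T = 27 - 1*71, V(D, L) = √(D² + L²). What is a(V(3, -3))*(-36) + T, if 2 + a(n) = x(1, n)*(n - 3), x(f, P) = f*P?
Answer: -620 + 324*√2 ≈ -161.79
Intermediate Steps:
x(f, P) = P*f
a(n) = -2 + n*(-3 + n) (a(n) = -2 + (n*1)*(n - 3) = -2 + n*(-3 + n))
T = -44 (T = 27 - 71 = -44)
a(V(3, -3))*(-36) + T = (-2 + (√(3² + (-3)²))² - 3*√(3² + (-3)²))*(-36) - 44 = (-2 + (√(9 + 9))² - 3*√(9 + 9))*(-36) - 44 = (-2 + (√18)² - 9*√2)*(-36) - 44 = (-2 + (3*√2)² - 9*√2)*(-36) - 44 = (-2 + 18 - 9*√2)*(-36) - 44 = (16 - 9*√2)*(-36) - 44 = (-576 + 324*√2) - 44 = -620 + 324*√2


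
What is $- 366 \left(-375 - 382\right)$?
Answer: $277062$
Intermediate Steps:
$- 366 \left(-375 - 382\right) = \left(-366\right) \left(-757\right) = 277062$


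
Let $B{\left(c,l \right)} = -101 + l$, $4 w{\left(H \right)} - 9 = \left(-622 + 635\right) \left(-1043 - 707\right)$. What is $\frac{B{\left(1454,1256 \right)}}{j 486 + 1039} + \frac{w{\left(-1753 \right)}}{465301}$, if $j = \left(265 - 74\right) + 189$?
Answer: $- \frac{2073745159}{345660945676} \approx -0.0059994$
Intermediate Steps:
$w{\left(H \right)} = - \frac{22741}{4}$ ($w{\left(H \right)} = \frac{9}{4} + \frac{\left(-622 + 635\right) \left(-1043 - 707\right)}{4} = \frac{9}{4} + \frac{13 \left(-1750\right)}{4} = \frac{9}{4} + \frac{1}{4} \left(-22750\right) = \frac{9}{4} - \frac{11375}{2} = - \frac{22741}{4}$)
$j = 380$ ($j = 191 + 189 = 380$)
$\frac{B{\left(1454,1256 \right)}}{j 486 + 1039} + \frac{w{\left(-1753 \right)}}{465301} = \frac{-101 + 1256}{380 \cdot 486 + 1039} - \frac{22741}{4 \cdot 465301} = \frac{1155}{184680 + 1039} - \frac{22741}{1861204} = \frac{1155}{185719} - \frac{22741}{1861204} = - \frac{2073745159}{345660945676}$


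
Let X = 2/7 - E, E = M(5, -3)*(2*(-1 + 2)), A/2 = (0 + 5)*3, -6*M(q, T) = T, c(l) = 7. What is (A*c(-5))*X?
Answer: -150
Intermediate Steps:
M(q, T) = -T/6
A = 30 (A = 2*((0 + 5)*3) = 2*(5*3) = 2*15 = 30)
E = 1 (E = (-⅙*(-3))*(2*(-1 + 2)) = (2*1)/2 = (½)*2 = 1)
X = -5/7 (X = 2/7 - 1*1 = 2*(⅐) - 1 = 2/7 - 1 = -5/7 ≈ -0.71429)
(A*c(-5))*X = (30*7)*(-5/7) = 210*(-5/7) = -150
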